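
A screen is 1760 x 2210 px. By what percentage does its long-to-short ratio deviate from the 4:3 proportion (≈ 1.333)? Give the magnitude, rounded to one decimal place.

Ratio = 2210 / 1760 ≈ 1.2557.
Ideal 4:3 ≈ 1.3333. |1.2557 − 1.3333| / 1.3333 ≈ 5.82% → 5.8%.

5.8%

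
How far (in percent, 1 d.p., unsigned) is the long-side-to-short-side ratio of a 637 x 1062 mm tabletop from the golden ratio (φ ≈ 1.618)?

3.0%

Ratio = 1062 / 637 ≈ 1.6672.
Ideal golden ratio ≈ 1.6180. |1.6672 − 1.6180| / 1.6180 ≈ 3.04% → 3.0%.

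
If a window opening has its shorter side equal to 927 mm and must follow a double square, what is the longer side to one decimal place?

2:1 = 2.00000.
Longer side = 927 × 2.00000 ≈ 1854.000 → 1854.0 mm.

1854.0 mm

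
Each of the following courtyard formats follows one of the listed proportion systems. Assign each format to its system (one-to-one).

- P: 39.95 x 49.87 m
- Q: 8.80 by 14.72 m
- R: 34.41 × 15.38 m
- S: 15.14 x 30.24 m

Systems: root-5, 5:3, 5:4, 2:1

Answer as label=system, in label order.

Ratios: P ≈ 1.248; Q ≈ 1.673; R ≈ 2.237; S ≈ 1.997.
Targets: root-5 ≈ 2.236; 5:3 ≈ 1.667; 5:4 ≈ 1.250; 2:1 ≈ 2.000.

P=5:4, Q=5:3, R=root-5, S=2:1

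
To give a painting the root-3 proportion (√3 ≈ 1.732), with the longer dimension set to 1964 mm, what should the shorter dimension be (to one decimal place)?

1133.9 mm

root-3 ≈ 1.73205.
Shorter side = 1964 ÷ 1.73205 ≈ 1133.916 → 1133.9 mm.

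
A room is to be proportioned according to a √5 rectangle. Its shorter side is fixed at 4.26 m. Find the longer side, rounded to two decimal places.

root-5 ≈ 2.23607.
Longer side = 4.26 × 2.23607 ≈ 9.5257 → 9.53 m.

9.53 m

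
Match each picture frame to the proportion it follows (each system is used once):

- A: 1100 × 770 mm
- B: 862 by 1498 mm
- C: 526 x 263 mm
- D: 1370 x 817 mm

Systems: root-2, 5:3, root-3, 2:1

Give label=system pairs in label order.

A=root-2, B=root-3, C=2:1, D=5:3

A = 1100/770 ≈ 1.429 → root-2 (1.414)
B = 1498/862 ≈ 1.738 → root-3 (1.732)
C = 526/263 ≈ 2.000 → 2:1 (2.000)
D = 1370/817 ≈ 1.677 → 5:3 (1.667)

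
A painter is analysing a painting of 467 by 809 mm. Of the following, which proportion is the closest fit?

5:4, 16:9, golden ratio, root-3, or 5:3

root-3

Ratio = 809 / 467 ≈ 1.732.
Distances: 5:4 1.250 (Δ 0.482); 16:9 1.778 (Δ 0.046); golden ratio 1.618 (Δ 0.114); root-3 1.732 (Δ 0.000); 5:3 1.667 (Δ 0.065).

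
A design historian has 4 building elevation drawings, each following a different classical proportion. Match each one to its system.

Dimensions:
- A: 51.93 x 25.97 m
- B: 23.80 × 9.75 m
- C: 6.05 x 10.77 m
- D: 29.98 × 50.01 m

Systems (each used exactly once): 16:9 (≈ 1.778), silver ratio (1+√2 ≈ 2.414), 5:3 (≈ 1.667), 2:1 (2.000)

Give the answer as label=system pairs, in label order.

Ratios: A ≈ 2.000; B ≈ 2.441; C ≈ 1.780; D ≈ 1.668.
Targets: 16:9 ≈ 1.778; silver ratio ≈ 2.414; 5:3 ≈ 1.667; 2:1 ≈ 2.000.

A=2:1, B=silver ratio, C=16:9, D=5:3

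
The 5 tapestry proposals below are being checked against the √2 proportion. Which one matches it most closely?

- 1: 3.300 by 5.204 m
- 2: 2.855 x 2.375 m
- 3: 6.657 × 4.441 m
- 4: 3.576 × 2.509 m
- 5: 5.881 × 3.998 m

Ratios (long/short): 1 ≈ 1.577; 2 ≈ 1.202; 3 ≈ 1.499; 4 ≈ 1.425; 5 ≈ 1.471.
root-2 ≈ 1.414; option 4 is nearest (Δ 0.011).

4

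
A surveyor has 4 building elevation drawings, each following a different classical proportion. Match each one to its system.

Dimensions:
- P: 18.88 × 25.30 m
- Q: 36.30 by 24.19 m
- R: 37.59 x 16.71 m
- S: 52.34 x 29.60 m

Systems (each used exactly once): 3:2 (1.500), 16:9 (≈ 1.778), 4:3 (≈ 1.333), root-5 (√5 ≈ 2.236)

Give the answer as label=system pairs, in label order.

P = 25.30/18.88 ≈ 1.340 → 4:3 (1.333)
Q = 36.30/24.19 ≈ 1.501 → 3:2 (1.500)
R = 37.59/16.71 ≈ 2.250 → root-5 (2.236)
S = 52.34/29.60 ≈ 1.768 → 16:9 (1.778)

P=4:3, Q=3:2, R=root-5, S=16:9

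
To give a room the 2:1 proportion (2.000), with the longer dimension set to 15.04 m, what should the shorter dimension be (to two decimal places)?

2:1 = 2.00000.
Shorter side = 15.04 ÷ 2.00000 ≈ 7.5200 → 7.52 m.

7.52 m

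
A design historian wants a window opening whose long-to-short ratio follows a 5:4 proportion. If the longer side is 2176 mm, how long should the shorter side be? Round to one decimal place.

1740.8 mm

5:4 = 1.25000.
Shorter side = 2176 ÷ 1.25000 ≈ 1740.800 → 1740.8 mm.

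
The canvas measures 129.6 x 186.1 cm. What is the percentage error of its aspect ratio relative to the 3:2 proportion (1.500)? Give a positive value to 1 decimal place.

4.3%

Ratio = 186.1 / 129.6 ≈ 1.4360.
Ideal 3:2 = 1.5000. |1.4360 − 1.5000| / 1.5000 ≈ 4.27% → 4.3%.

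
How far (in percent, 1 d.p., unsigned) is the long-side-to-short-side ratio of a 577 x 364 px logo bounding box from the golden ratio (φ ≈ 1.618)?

2.0%

Ratio = 577 / 364 ≈ 1.5852.
Ideal golden ratio ≈ 1.6180. |1.5852 − 1.6180| / 1.6180 ≈ 2.03% → 2.0%.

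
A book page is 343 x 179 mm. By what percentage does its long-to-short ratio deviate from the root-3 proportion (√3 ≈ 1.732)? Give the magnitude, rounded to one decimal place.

10.6%

Ratio = 343 / 179 ≈ 1.9162.
Ideal root-3 ≈ 1.7321. |1.9162 − 1.7321| / 1.7321 ≈ 10.63% → 10.6%.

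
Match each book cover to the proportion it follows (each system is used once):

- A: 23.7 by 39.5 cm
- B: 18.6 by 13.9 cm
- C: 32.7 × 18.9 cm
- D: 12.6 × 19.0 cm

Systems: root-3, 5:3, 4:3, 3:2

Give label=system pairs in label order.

A=5:3, B=4:3, C=root-3, D=3:2

A = 39.5/23.7 ≈ 1.667 → 5:3 (1.667)
B = 18.6/13.9 ≈ 1.338 → 4:3 (1.333)
C = 32.7/18.9 ≈ 1.730 → root-3 (1.732)
D = 19.0/12.6 ≈ 1.508 → 3:2 (1.500)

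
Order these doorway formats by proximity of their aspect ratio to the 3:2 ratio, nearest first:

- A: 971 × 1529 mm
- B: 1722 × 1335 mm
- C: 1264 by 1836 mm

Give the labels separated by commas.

C, A, B

A: 1529/971 ≈ 1.575 → |1.575 − 1.500| = 0.075
B: 1722/1335 ≈ 1.290 → |1.290 − 1.500| = 0.210
C: 1836/1264 ≈ 1.453 → |1.453 − 1.500| = 0.047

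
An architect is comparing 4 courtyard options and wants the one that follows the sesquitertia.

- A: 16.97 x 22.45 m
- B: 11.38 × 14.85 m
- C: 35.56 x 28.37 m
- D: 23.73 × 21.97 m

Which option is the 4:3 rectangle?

A

Target 4:3 ≈ 1.333.
A: 1.323 (Δ0.010)  B: 1.305 (Δ0.028)  C: 1.253 (Δ0.080)  D: 1.080 (Δ0.253)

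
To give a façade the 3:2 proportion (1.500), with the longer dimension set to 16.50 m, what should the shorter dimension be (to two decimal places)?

11.00 m

3:2 = 1.50000.
Shorter side = 16.50 ÷ 1.50000 ≈ 11.0000 → 11.00 m.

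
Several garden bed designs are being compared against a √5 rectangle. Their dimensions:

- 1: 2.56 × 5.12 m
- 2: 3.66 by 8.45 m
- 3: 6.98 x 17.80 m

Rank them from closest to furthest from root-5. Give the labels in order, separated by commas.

1: 5.12/2.56 ≈ 2.000 → |2.000 − 2.236| = 0.236
2: 8.45/3.66 ≈ 2.309 → |2.309 − 2.236| = 0.073
3: 17.80/6.98 ≈ 2.550 → |2.550 − 2.236| = 0.314

2, 1, 3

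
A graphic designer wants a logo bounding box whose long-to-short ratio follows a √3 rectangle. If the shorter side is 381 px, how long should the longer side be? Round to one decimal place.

root-3 ≈ 1.73205.
Longer side = 381 × 1.73205 ≈ 659.911 → 659.9 px.

659.9 px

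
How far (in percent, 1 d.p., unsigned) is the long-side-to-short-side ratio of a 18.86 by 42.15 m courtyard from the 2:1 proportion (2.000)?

11.7%

Ratio = 42.15 / 18.86 ≈ 2.2349.
Ideal 2:1 = 2.0000. |2.2349 − 2.0000| / 2.0000 ≈ 11.75% → 11.7%.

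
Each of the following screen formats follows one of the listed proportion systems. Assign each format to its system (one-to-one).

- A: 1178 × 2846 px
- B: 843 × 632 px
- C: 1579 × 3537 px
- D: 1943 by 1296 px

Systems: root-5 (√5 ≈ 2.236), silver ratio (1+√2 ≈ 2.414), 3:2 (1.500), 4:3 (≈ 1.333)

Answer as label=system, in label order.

A=silver ratio, B=4:3, C=root-5, D=3:2

A = 2846/1178 ≈ 2.416 → silver ratio (2.414)
B = 843/632 ≈ 1.334 → 4:3 (1.333)
C = 3537/1579 ≈ 2.240 → root-5 (2.236)
D = 1943/1296 ≈ 1.499 → 3:2 (1.500)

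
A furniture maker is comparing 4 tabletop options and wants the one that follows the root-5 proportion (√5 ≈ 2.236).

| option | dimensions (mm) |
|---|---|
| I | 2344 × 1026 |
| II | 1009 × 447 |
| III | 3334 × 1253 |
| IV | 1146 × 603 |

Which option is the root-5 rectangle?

Target root-5 ≈ 2.236.
I: 2.285 (Δ0.049)  II: 2.257 (Δ0.021)  III: 2.661 (Δ0.425)  IV: 1.900 (Δ0.336)

II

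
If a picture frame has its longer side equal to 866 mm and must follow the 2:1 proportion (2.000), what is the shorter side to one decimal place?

433.0 mm

2:1 = 2.00000.
Shorter side = 866 ÷ 2.00000 ≈ 433.000 → 433.0 mm.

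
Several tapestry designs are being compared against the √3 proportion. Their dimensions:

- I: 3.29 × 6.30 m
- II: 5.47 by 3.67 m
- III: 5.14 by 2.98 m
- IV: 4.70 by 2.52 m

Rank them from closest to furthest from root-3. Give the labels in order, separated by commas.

III, IV, I, II

Ratios: I = 6.30 / 3.29 ≈ 1.915; II = 5.47 / 3.67 ≈ 1.490; III = 5.14 / 2.98 ≈ 1.725; IV = 4.70 / 2.52 ≈ 1.865.
|Δ from 1.732|: I 0.183; II 0.242; III 0.007; IV 0.133.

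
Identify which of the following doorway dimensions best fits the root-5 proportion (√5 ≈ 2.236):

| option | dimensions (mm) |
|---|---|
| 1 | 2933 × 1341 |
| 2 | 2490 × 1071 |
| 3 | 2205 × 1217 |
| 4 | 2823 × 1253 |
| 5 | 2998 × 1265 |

4

Ratios (long/short): 1 ≈ 2.187; 2 ≈ 2.325; 3 ≈ 1.812; 4 ≈ 2.253; 5 ≈ 2.370.
root-5 ≈ 2.236; option 4 is nearest (Δ 0.017).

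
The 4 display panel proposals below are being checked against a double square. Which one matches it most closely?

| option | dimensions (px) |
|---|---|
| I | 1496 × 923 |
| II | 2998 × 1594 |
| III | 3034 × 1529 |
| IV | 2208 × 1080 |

III

Ratios (long/short): I ≈ 1.621; II ≈ 1.881; III ≈ 1.984; IV ≈ 2.044.
2:1 ≈ 2.000; option III is nearest (Δ 0.016).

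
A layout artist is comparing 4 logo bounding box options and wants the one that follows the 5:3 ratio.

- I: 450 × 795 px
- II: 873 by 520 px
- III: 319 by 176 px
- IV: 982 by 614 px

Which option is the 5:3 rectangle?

II

Target 5:3 ≈ 1.667.
I: 1.767 (Δ0.100)  II: 1.679 (Δ0.012)  III: 1.812 (Δ0.145)  IV: 1.599 (Δ0.068)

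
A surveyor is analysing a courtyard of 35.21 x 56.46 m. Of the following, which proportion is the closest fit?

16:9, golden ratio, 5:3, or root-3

56.46/35.21 ≈ 1.604. Nearest candidates are golden ratio (1.618, off by 0.014) and 5:3 (1.667, off by 0.063).

golden ratio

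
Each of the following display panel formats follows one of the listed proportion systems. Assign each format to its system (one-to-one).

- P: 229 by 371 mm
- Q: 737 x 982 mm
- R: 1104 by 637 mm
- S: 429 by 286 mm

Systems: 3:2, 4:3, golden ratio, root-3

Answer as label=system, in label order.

Ratios: P ≈ 1.620; Q ≈ 1.332; R ≈ 1.733; S ≈ 1.500.
Targets: 3:2 ≈ 1.500; 4:3 ≈ 1.333; golden ratio ≈ 1.618; root-3 ≈ 1.732.

P=golden ratio, Q=4:3, R=root-3, S=3:2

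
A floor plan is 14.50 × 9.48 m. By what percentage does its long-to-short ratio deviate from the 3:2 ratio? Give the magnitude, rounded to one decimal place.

Ratio = 14.50 / 9.48 ≈ 1.5295.
Ideal 3:2 = 1.5000. |1.5295 − 1.5000| / 1.5000 ≈ 1.97% → 2.0%.

2.0%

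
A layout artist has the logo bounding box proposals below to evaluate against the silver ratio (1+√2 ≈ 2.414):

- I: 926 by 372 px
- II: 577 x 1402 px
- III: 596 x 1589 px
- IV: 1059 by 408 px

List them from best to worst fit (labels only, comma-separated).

I: 926/372 ≈ 2.489 → |2.489 − 2.414| = 0.075
II: 1402/577 ≈ 2.430 → |2.430 − 2.414| = 0.016
III: 1589/596 ≈ 2.666 → |2.666 − 2.414| = 0.252
IV: 1059/408 ≈ 2.596 → |2.596 − 2.414| = 0.182

II, I, IV, III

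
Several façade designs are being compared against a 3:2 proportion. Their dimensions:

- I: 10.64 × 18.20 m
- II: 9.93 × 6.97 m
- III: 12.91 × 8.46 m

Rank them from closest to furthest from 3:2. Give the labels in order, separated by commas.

I: 18.20/10.64 ≈ 1.711 → |1.711 − 1.500| = 0.211
II: 9.93/6.97 ≈ 1.425 → |1.425 − 1.500| = 0.075
III: 12.91/8.46 ≈ 1.526 → |1.526 − 1.500| = 0.026

III, II, I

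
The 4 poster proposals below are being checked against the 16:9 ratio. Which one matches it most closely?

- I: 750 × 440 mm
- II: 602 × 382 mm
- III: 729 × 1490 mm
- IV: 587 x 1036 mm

Ratios (long/short): I ≈ 1.705; II ≈ 1.576; III ≈ 2.044; IV ≈ 1.765.
16:9 ≈ 1.778; option IV is nearest (Δ 0.013).

IV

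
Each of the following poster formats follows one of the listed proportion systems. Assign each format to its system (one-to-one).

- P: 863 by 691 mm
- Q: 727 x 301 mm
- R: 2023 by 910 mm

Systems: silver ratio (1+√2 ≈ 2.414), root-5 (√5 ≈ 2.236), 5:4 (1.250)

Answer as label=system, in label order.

P = 863/691 ≈ 1.249 → 5:4 (1.250)
Q = 727/301 ≈ 2.415 → silver ratio (2.414)
R = 2023/910 ≈ 2.223 → root-5 (2.236)

P=5:4, Q=silver ratio, R=root-5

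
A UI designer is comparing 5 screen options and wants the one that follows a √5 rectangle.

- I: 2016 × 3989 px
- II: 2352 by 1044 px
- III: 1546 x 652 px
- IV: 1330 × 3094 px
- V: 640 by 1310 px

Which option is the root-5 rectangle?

II

Ratios (long/short): I ≈ 1.979; II ≈ 2.253; III ≈ 2.371; IV ≈ 2.326; V ≈ 2.047.
root-5 ≈ 2.236; option II is nearest (Δ 0.017).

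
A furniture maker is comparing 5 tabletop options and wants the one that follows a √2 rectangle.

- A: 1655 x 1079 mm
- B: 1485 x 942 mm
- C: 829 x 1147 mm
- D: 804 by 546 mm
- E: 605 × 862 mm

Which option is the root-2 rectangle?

E

Ratios (long/short): A ≈ 1.534; B ≈ 1.576; C ≈ 1.384; D ≈ 1.473; E ≈ 1.425.
root-2 ≈ 1.414; option E is nearest (Δ 0.011).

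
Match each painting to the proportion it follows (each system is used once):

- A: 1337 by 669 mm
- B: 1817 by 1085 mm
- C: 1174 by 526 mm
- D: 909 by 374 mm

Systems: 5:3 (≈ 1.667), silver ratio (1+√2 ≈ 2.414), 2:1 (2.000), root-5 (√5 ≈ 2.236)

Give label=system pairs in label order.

Ratios: A ≈ 1.999; B ≈ 1.675; C ≈ 2.232; D ≈ 2.430.
Targets: 5:3 ≈ 1.667; silver ratio ≈ 2.414; 2:1 ≈ 2.000; root-5 ≈ 2.236.

A=2:1, B=5:3, C=root-5, D=silver ratio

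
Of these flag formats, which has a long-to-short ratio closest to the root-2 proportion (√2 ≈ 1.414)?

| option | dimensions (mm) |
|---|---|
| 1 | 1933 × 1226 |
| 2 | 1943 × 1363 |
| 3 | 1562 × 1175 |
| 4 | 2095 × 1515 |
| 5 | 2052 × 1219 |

Target root-2 ≈ 1.414.
1: 1.577 (Δ0.163)  2: 1.426 (Δ0.012)  3: 1.329 (Δ0.085)  4: 1.383 (Δ0.031)  5: 1.683 (Δ0.269)

2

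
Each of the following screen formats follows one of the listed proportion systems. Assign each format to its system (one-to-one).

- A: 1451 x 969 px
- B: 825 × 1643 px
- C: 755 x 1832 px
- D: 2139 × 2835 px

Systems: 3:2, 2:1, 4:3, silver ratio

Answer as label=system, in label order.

A=3:2, B=2:1, C=silver ratio, D=4:3

Ratios: A ≈ 1.497; B ≈ 1.992; C ≈ 2.426; D ≈ 1.325.
Targets: 3:2 ≈ 1.500; 2:1 ≈ 2.000; 4:3 ≈ 1.333; silver ratio ≈ 2.414.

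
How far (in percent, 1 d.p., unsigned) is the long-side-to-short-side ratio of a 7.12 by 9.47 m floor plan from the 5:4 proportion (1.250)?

Ratio = 9.47 / 7.12 ≈ 1.3301.
Ideal 5:4 = 1.2500. |1.3301 − 1.2500| / 1.2500 ≈ 6.41% → 6.4%.

6.4%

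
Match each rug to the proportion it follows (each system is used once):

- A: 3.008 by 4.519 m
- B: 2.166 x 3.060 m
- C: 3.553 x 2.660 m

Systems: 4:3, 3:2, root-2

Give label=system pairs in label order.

A=3:2, B=root-2, C=4:3

Ratios: A ≈ 1.502; B ≈ 1.413; C ≈ 1.336.
Targets: 4:3 ≈ 1.333; 3:2 ≈ 1.500; root-2 ≈ 1.414.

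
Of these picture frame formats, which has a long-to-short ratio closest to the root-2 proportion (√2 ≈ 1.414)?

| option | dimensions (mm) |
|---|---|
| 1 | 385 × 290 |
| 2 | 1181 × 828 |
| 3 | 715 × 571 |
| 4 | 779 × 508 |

Target root-2 ≈ 1.414.
1: 1.328 (Δ0.086)  2: 1.426 (Δ0.012)  3: 1.252 (Δ0.162)  4: 1.533 (Δ0.119)

2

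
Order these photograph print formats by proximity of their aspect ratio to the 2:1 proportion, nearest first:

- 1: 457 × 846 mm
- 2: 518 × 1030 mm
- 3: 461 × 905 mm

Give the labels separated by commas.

Ratios: 1 = 846 / 457 ≈ 1.851; 2 = 1030 / 518 ≈ 1.988; 3 = 905 / 461 ≈ 1.963.
|Δ from 2.000|: 1 0.149; 2 0.012; 3 0.037.

2, 3, 1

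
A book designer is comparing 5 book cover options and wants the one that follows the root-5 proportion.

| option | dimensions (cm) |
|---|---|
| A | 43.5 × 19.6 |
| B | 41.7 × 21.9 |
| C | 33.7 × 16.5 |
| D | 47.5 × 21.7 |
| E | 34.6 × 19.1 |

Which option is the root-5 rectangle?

Ratios (long/short): A ≈ 2.219; B ≈ 1.904; C ≈ 2.042; D ≈ 2.189; E ≈ 1.812.
root-5 ≈ 2.236; option A is nearest (Δ 0.017).

A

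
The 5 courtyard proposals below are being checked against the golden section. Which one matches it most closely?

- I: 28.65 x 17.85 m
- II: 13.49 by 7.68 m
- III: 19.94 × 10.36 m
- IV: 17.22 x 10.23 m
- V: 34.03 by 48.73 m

Ratios (long/short): I ≈ 1.605; II ≈ 1.757; III ≈ 1.925; IV ≈ 1.683; V ≈ 1.432.
golden ratio ≈ 1.618; option I is nearest (Δ 0.013).

I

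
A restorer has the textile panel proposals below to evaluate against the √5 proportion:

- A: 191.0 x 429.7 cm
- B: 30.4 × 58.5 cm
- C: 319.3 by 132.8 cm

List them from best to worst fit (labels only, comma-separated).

A, C, B

Ratios: A = 429.7 / 191.0 ≈ 2.250; B = 58.5 / 30.4 ≈ 1.924; C = 319.3 / 132.8 ≈ 2.404.
|Δ from 2.236|: A 0.014; B 0.312; C 0.168.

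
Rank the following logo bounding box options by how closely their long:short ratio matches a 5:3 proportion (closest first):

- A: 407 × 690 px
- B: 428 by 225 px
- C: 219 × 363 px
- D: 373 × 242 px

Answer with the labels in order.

A: 690/407 ≈ 1.695 → |1.695 − 1.667| = 0.028
B: 428/225 ≈ 1.902 → |1.902 − 1.667| = 0.235
C: 363/219 ≈ 1.658 → |1.658 − 1.667| = 0.009
D: 373/242 ≈ 1.541 → |1.541 − 1.667| = 0.126

C, A, D, B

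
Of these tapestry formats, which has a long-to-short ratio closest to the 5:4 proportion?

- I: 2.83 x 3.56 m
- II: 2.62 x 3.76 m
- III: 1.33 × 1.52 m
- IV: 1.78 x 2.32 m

I

Target 5:4 ≈ 1.250.
I: 1.258 (Δ0.008)  II: 1.435 (Δ0.185)  III: 1.143 (Δ0.107)  IV: 1.303 (Δ0.053)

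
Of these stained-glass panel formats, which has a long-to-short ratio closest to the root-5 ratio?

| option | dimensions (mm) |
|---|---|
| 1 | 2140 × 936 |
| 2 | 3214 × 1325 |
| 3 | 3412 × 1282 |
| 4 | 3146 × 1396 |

Target root-5 ≈ 2.236.
1: 2.286 (Δ0.050)  2: 2.426 (Δ0.190)  3: 2.661 (Δ0.425)  4: 2.254 (Δ0.018)

4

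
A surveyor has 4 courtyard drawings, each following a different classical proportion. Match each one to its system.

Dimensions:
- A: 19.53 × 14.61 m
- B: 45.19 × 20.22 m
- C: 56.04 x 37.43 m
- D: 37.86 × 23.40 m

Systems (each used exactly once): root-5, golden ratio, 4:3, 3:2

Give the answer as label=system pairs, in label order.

Ratios: A ≈ 1.337; B ≈ 2.235; C ≈ 1.497; D ≈ 1.618.
Targets: root-5 ≈ 2.236; golden ratio ≈ 1.618; 4:3 ≈ 1.333; 3:2 ≈ 1.500.

A=4:3, B=root-5, C=3:2, D=golden ratio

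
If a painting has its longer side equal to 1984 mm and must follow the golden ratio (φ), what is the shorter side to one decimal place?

golden ratio ≈ 1.61803.
Shorter side = 1984 ÷ 1.61803 ≈ 1226.182 → 1226.2 mm.

1226.2 mm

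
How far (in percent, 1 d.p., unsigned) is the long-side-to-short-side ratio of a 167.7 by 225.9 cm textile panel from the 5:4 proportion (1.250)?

7.8%

Ratio = 225.9 / 167.7 ≈ 1.3470.
Ideal 5:4 = 1.2500. |1.3470 − 1.2500| / 1.2500 ≈ 7.76% → 7.8%.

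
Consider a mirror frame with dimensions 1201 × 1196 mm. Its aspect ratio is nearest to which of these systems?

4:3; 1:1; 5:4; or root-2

1:1

Ratio = 1201 / 1196 ≈ 1.004.
Distances: 4:3 1.333 (Δ 0.329); 1:1 1.000 (Δ 0.004); 5:4 1.250 (Δ 0.246); root-2 1.414 (Δ 0.410).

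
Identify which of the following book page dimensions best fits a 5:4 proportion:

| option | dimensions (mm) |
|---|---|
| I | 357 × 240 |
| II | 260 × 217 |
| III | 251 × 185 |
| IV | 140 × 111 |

Ratios (long/short): I ≈ 1.488; II ≈ 1.198; III ≈ 1.357; IV ≈ 1.261.
5:4 ≈ 1.250; option IV is nearest (Δ 0.011).

IV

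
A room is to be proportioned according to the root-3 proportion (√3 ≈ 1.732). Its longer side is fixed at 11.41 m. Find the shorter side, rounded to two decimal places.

root-3 ≈ 1.73205.
Shorter side = 11.41 ÷ 1.73205 ≈ 6.5876 → 6.59 m.

6.59 m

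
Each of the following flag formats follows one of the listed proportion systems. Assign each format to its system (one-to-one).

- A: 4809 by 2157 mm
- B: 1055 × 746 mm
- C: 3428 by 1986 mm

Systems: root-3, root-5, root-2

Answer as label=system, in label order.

A=root-5, B=root-2, C=root-3

A = 4809/2157 ≈ 2.229 → root-5 (2.236)
B = 1055/746 ≈ 1.414 → root-2 (1.414)
C = 3428/1986 ≈ 1.726 → root-3 (1.732)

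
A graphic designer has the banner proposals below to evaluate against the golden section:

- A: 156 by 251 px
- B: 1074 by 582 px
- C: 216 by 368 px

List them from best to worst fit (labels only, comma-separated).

A: 251/156 ≈ 1.609 → |1.609 − 1.618| = 0.009
B: 1074/582 ≈ 1.845 → |1.845 − 1.618| = 0.227
C: 368/216 ≈ 1.704 → |1.704 − 1.618| = 0.086

A, C, B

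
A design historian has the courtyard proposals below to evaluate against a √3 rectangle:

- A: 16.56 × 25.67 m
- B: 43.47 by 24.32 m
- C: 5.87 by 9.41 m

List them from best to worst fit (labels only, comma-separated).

B, C, A

A: 25.67/16.56 ≈ 1.550 → |1.550 − 1.732| = 0.182
B: 43.47/24.32 ≈ 1.787 → |1.787 − 1.732| = 0.055
C: 9.41/5.87 ≈ 1.603 → |1.603 − 1.732| = 0.129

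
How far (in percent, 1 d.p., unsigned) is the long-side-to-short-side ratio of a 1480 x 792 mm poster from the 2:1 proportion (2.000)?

Ratio = 1480 / 792 ≈ 1.8687.
Ideal 2:1 = 2.0000. |1.8687 − 2.0000| / 2.0000 ≈ 6.56% → 6.6%.

6.6%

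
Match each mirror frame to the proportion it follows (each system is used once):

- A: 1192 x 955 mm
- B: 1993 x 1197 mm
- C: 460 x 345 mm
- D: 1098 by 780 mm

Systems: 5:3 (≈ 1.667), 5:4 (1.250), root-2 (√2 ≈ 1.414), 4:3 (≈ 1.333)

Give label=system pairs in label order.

Ratios: A ≈ 1.248; B ≈ 1.665; C ≈ 1.333; D ≈ 1.408.
Targets: 5:3 ≈ 1.667; 5:4 ≈ 1.250; root-2 ≈ 1.414; 4:3 ≈ 1.333.

A=5:4, B=5:3, C=4:3, D=root-2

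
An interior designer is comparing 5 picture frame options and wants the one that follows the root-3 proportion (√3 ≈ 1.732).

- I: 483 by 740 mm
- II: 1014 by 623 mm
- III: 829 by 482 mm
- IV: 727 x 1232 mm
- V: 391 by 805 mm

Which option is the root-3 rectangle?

Target root-3 ≈ 1.732.
I: 1.532 (Δ0.200)  II: 1.628 (Δ0.104)  III: 1.720 (Δ0.012)  IV: 1.695 (Δ0.037)  V: 2.059 (Δ0.327)

III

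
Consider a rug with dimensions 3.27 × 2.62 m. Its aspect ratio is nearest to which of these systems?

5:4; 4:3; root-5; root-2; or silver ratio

5:4

3.27/2.62 ≈ 1.248. Nearest candidates are 5:4 (1.250, off by 0.002) and 4:3 (1.333, off by 0.085).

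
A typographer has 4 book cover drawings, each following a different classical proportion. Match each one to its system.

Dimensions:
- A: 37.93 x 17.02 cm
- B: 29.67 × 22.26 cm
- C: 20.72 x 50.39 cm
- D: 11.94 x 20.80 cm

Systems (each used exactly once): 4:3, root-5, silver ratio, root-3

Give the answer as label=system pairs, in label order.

A=root-5, B=4:3, C=silver ratio, D=root-3

A = 37.93/17.02 ≈ 2.229 → root-5 (2.236)
B = 29.67/22.26 ≈ 1.333 → 4:3 (1.333)
C = 50.39/20.72 ≈ 2.432 → silver ratio (2.414)
D = 20.80/11.94 ≈ 1.742 → root-3 (1.732)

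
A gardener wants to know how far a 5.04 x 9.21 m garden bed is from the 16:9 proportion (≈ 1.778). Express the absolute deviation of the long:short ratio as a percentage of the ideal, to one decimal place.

2.8%

Ratio = 9.21 / 5.04 ≈ 1.8274.
Ideal 16:9 ≈ 1.7778. |1.8274 − 1.7778| / 1.7778 ≈ 2.79% → 2.8%.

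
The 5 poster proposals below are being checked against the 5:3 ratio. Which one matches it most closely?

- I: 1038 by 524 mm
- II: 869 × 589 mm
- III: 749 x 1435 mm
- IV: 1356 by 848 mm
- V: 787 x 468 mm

V

Ratios (long/short): I ≈ 1.981; II ≈ 1.475; III ≈ 1.916; IV ≈ 1.599; V ≈ 1.682.
5:3 ≈ 1.667; option V is nearest (Δ 0.015).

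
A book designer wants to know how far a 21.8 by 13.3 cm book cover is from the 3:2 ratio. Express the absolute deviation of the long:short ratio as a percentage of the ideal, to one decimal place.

Ratio = 21.8 / 13.3 ≈ 1.6391.
Ideal 3:2 = 1.5000. |1.6391 − 1.5000| / 1.5000 ≈ 9.27% → 9.3%.

9.3%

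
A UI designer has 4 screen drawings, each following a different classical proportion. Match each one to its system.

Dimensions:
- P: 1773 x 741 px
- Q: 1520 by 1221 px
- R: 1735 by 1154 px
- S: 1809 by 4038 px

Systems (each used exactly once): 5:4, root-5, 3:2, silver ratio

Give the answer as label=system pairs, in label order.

P=silver ratio, Q=5:4, R=3:2, S=root-5

P = 1773/741 ≈ 2.393 → silver ratio (2.414)
Q = 1520/1221 ≈ 1.245 → 5:4 (1.250)
R = 1735/1154 ≈ 1.503 → 3:2 (1.500)
S = 4038/1809 ≈ 2.232 → root-5 (2.236)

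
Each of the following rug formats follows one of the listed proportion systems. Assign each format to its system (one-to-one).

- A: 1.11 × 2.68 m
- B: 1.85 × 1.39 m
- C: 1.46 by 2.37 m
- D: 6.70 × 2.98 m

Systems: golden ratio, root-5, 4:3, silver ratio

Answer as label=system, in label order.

Ratios: A ≈ 2.414; B ≈ 1.331; C ≈ 1.623; D ≈ 2.248.
Targets: golden ratio ≈ 1.618; root-5 ≈ 2.236; 4:3 ≈ 1.333; silver ratio ≈ 2.414.

A=silver ratio, B=4:3, C=golden ratio, D=root-5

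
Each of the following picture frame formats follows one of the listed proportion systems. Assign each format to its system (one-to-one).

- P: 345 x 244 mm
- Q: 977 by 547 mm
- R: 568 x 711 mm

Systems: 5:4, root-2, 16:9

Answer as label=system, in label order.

P=root-2, Q=16:9, R=5:4

Ratios: P ≈ 1.414; Q ≈ 1.786; R ≈ 1.252.
Targets: 5:4 ≈ 1.250; root-2 ≈ 1.414; 16:9 ≈ 1.778.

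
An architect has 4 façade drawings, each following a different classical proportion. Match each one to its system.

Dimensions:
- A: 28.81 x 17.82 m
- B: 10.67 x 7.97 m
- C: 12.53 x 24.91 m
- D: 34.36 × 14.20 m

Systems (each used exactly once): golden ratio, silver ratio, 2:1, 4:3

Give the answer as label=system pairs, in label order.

A = 28.81/17.82 ≈ 1.617 → golden ratio (1.618)
B = 10.67/7.97 ≈ 1.339 → 4:3 (1.333)
C = 24.91/12.53 ≈ 1.988 → 2:1 (2.000)
D = 34.36/14.20 ≈ 2.420 → silver ratio (2.414)

A=golden ratio, B=4:3, C=2:1, D=silver ratio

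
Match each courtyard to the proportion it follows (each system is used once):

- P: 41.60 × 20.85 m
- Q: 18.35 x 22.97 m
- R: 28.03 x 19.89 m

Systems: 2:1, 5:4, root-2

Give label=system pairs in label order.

P=2:1, Q=5:4, R=root-2

Ratios: P ≈ 1.995; Q ≈ 1.252; R ≈ 1.409.
Targets: 2:1 ≈ 2.000; 5:4 ≈ 1.250; root-2 ≈ 1.414.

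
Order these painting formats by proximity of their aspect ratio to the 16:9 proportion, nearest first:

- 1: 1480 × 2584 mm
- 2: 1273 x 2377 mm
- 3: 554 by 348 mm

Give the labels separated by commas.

1: 2584/1480 ≈ 1.746 → |1.746 − 1.778| = 0.032
2: 2377/1273 ≈ 1.867 → |1.867 − 1.778| = 0.089
3: 554/348 ≈ 1.592 → |1.592 − 1.778| = 0.186

1, 2, 3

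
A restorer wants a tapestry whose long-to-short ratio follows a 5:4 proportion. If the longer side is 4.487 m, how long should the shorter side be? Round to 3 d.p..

5:4 = 1.25000.
Shorter side = 4.487 ÷ 1.25000 ≈ 3.58960 → 3.590 m.

3.590 m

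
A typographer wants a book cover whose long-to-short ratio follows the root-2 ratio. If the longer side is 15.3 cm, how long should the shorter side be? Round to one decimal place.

10.8 cm

root-2 ≈ 1.41421.
Shorter side = 15.3 ÷ 1.41421 ≈ 10.819 → 10.8 cm.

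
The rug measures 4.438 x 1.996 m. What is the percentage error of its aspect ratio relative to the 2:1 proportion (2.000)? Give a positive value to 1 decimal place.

Ratio = 4.438 / 1.996 ≈ 2.2234.
Ideal 2:1 = 2.0000. |2.2234 − 2.0000| / 2.0000 ≈ 11.17% → 11.2%.

11.2%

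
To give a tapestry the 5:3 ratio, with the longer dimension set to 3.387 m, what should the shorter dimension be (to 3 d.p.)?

5:3 ≈ 1.66667.
Shorter side = 3.387 ÷ 1.66667 ≈ 2.03220 → 2.032 m.

2.032 m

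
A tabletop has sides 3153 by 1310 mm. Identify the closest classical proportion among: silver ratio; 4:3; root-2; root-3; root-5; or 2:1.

3153/1310 ≈ 2.407. Nearest candidates are silver ratio (2.414, off by 0.007) and root-5 (2.236, off by 0.171).

silver ratio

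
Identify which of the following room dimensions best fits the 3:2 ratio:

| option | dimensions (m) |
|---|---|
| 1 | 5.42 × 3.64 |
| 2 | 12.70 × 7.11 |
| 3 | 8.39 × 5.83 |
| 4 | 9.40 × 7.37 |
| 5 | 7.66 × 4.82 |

Target 3:2 ≈ 1.500.
1: 1.489 (Δ0.011)  2: 1.786 (Δ0.286)  3: 1.439 (Δ0.061)  4: 1.275 (Δ0.225)  5: 1.589 (Δ0.089)

1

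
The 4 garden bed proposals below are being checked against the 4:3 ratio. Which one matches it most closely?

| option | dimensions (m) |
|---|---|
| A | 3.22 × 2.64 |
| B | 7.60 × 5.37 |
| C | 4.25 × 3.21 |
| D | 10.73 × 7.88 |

C

Ratios (long/short): A ≈ 1.220; B ≈ 1.415; C ≈ 1.324; D ≈ 1.362.
4:3 ≈ 1.333; option C is nearest (Δ 0.009).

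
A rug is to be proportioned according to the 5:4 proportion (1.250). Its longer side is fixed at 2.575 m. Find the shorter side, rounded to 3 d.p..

2.060 m

5:4 = 1.25000.
Shorter side = 2.575 ÷ 1.25000 ≈ 2.06000 → 2.060 m.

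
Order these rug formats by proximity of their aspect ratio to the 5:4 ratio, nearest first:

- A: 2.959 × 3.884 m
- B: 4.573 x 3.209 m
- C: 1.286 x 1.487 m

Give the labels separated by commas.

A, C, B

Ratios: A = 3.884 / 2.959 ≈ 1.313; B = 4.573 / 3.209 ≈ 1.425; C = 1.487 / 1.286 ≈ 1.156.
|Δ from 1.250|: A 0.063; B 0.175; C 0.094.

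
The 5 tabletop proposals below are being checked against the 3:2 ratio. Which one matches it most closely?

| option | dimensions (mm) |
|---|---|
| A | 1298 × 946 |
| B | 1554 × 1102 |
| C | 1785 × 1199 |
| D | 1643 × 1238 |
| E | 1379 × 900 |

Ratios (long/short): A ≈ 1.372; B ≈ 1.410; C ≈ 1.489; D ≈ 1.327; E ≈ 1.532.
3:2 ≈ 1.500; option C is nearest (Δ 0.011).

C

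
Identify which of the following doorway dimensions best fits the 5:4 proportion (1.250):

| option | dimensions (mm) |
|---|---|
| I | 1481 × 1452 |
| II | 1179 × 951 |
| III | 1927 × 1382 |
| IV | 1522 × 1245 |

II

Target 5:4 ≈ 1.250.
I: 1.020 (Δ0.230)  II: 1.240 (Δ0.010)  III: 1.394 (Δ0.144)  IV: 1.222 (Δ0.028)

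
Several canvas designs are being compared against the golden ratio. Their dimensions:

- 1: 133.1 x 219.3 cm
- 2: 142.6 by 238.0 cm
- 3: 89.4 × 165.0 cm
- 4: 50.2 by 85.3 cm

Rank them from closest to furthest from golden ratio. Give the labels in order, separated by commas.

Ratios: 1 = 219.3 / 133.1 ≈ 1.648; 2 = 238.0 / 142.6 ≈ 1.669; 3 = 165.0 / 89.4 ≈ 1.846; 4 = 85.3 / 50.2 ≈ 1.699.
|Δ from 1.618|: 1 0.030; 2 0.051; 3 0.228; 4 0.081.

1, 2, 4, 3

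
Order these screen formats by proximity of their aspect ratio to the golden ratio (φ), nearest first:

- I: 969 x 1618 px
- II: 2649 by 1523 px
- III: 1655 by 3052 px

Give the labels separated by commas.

I, II, III

Ratios: I = 1618 / 969 ≈ 1.670; II = 2649 / 1523 ≈ 1.739; III = 3052 / 1655 ≈ 1.844.
|Δ from 1.618|: I 0.052; II 0.121; III 0.226.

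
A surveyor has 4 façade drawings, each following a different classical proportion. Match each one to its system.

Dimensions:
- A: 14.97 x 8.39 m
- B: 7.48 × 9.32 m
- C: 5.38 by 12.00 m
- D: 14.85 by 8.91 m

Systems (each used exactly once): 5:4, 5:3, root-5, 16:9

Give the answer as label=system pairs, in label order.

A = 14.97/8.39 ≈ 1.784 → 16:9 (1.778)
B = 9.32/7.48 ≈ 1.246 → 5:4 (1.250)
C = 12.00/5.38 ≈ 2.230 → root-5 (2.236)
D = 14.85/8.91 ≈ 1.667 → 5:3 (1.667)

A=16:9, B=5:4, C=root-5, D=5:3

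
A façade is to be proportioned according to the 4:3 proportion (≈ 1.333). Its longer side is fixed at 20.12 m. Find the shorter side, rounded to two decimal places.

15.09 m

4:3 ≈ 1.33333.
Shorter side = 20.12 ÷ 1.33333 ≈ 15.0900 → 15.09 m.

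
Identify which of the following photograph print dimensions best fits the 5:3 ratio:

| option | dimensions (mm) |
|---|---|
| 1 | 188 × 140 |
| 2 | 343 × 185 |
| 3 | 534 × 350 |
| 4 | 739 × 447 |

Ratios (long/short): 1 ≈ 1.343; 2 ≈ 1.854; 3 ≈ 1.526; 4 ≈ 1.653.
5:3 ≈ 1.667; option 4 is nearest (Δ 0.014).

4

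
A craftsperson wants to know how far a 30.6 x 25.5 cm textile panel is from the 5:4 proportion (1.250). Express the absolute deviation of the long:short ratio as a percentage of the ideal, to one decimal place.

Ratio = 30.6 / 25.5 ≈ 1.2000.
Ideal 5:4 = 1.2500. |1.2000 − 1.2500| / 1.2500 ≈ 4.00% → 4.0%.

4.0%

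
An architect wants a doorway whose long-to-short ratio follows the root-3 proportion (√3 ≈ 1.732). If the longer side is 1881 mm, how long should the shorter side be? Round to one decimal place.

root-3 ≈ 1.73205.
Shorter side = 1881 ÷ 1.73205 ≈ 1085.996 → 1086.0 mm.

1086.0 mm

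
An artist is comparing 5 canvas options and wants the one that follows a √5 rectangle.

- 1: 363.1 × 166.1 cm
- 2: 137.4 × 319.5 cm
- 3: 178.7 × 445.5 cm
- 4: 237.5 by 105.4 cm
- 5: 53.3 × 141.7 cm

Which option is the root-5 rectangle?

Target root-5 ≈ 2.236.
1: 2.186 (Δ0.050)  2: 2.325 (Δ0.089)  3: 2.493 (Δ0.257)  4: 2.253 (Δ0.017)  5: 2.659 (Δ0.423)

4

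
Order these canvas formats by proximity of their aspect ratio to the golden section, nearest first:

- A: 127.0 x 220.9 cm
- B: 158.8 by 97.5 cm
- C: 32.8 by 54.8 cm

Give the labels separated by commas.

A: 220.9/127.0 ≈ 1.739 → |1.739 − 1.618| = 0.121
B: 158.8/97.5 ≈ 1.629 → |1.629 − 1.618| = 0.011
C: 54.8/32.8 ≈ 1.671 → |1.671 − 1.618| = 0.053

B, C, A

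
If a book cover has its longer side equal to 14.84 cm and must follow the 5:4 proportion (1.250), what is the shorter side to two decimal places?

5:4 = 1.25000.
Shorter side = 14.84 ÷ 1.25000 ≈ 11.8720 → 11.87 cm.

11.87 cm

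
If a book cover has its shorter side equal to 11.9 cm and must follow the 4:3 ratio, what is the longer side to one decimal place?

4:3 ≈ 1.33333.
Longer side = 11.9 × 1.33333 ≈ 15.867 → 15.9 cm.

15.9 cm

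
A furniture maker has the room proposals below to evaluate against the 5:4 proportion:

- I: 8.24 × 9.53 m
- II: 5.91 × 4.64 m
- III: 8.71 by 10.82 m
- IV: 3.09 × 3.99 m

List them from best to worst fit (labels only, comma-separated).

I: 9.53/8.24 ≈ 1.157 → |1.157 − 1.250| = 0.093
II: 5.91/4.64 ≈ 1.274 → |1.274 − 1.250| = 0.024
III: 10.82/8.71 ≈ 1.242 → |1.242 − 1.250| = 0.008
IV: 3.99/3.09 ≈ 1.291 → |1.291 − 1.250| = 0.041

III, II, IV, I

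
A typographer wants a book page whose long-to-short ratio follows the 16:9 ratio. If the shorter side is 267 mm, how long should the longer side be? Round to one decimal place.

474.7 mm

16:9 ≈ 1.77778.
Longer side = 267 × 1.77778 ≈ 474.667 → 474.7 mm.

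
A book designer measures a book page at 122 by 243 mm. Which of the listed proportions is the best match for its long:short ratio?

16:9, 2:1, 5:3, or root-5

2:1

Ratio = 243 / 122 ≈ 1.992.
Distances: 16:9 1.778 (Δ 0.214); 2:1 2.000 (Δ 0.008); 5:3 1.667 (Δ 0.325); root-5 2.236 (Δ 0.244).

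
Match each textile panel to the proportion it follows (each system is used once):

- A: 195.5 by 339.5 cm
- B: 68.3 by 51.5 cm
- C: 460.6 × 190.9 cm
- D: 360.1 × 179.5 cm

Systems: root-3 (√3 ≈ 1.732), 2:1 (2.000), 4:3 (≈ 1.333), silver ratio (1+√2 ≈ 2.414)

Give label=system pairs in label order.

Ratios: A ≈ 1.737; B ≈ 1.326; C ≈ 2.413; D ≈ 2.006.
Targets: root-3 ≈ 1.732; 2:1 ≈ 2.000; 4:3 ≈ 1.333; silver ratio ≈ 2.414.

A=root-3, B=4:3, C=silver ratio, D=2:1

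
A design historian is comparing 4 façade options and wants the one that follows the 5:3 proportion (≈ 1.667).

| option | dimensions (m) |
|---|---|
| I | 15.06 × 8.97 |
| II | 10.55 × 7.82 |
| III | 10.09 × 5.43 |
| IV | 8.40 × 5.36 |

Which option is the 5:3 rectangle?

Ratios (long/short): I ≈ 1.679; II ≈ 1.349; III ≈ 1.858; IV ≈ 1.567.
5:3 ≈ 1.667; option I is nearest (Δ 0.012).

I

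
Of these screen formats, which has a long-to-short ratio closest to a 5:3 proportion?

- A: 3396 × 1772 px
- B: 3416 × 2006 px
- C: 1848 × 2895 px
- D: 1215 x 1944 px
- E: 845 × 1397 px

E

Ratios (long/short): A ≈ 1.916; B ≈ 1.703; C ≈ 1.567; D ≈ 1.600; E ≈ 1.653.
5:3 ≈ 1.667; option E is nearest (Δ 0.014).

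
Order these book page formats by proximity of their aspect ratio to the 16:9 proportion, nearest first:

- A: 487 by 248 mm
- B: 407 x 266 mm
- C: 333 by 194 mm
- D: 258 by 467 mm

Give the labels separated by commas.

Ratios: A = 487 / 248 ≈ 1.964; B = 407 / 266 ≈ 1.530; C = 333 / 194 ≈ 1.716; D = 467 / 258 ≈ 1.810.
|Δ from 1.778|: A 0.186; B 0.248; C 0.062; D 0.032.

D, C, A, B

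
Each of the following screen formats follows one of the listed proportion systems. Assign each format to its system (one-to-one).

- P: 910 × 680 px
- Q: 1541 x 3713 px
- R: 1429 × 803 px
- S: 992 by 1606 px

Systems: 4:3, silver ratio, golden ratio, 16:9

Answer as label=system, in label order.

Ratios: P ≈ 1.338; Q ≈ 2.409; R ≈ 1.780; S ≈ 1.619.
Targets: 4:3 ≈ 1.333; silver ratio ≈ 2.414; golden ratio ≈ 1.618; 16:9 ≈ 1.778.

P=4:3, Q=silver ratio, R=16:9, S=golden ratio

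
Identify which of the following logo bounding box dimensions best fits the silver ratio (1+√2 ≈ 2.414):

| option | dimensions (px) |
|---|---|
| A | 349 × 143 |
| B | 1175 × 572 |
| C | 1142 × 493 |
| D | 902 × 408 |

Ratios (long/short): A ≈ 2.441; B ≈ 2.054; C ≈ 2.316; D ≈ 2.211.
silver ratio ≈ 2.414; option A is nearest (Δ 0.027).

A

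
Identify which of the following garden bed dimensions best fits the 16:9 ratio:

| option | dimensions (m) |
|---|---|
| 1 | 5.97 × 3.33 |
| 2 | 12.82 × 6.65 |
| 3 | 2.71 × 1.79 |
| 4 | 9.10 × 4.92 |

Target 16:9 ≈ 1.778.
1: 1.793 (Δ0.015)  2: 1.928 (Δ0.150)  3: 1.514 (Δ0.264)  4: 1.850 (Δ0.072)

1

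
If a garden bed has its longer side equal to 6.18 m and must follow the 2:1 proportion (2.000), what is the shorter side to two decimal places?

2:1 = 2.00000.
Shorter side = 6.18 ÷ 2.00000 ≈ 3.0900 → 3.09 m.

3.09 m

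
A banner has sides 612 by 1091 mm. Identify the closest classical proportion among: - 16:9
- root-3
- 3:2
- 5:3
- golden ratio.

16:9

1091/612 ≈ 1.783. Nearest candidates are 16:9 (1.778, off by 0.005) and root-3 (1.732, off by 0.051).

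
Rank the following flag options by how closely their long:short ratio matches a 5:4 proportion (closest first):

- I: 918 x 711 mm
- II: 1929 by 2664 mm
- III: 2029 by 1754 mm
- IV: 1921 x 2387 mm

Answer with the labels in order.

IV, I, III, II

I: 918/711 ≈ 1.291 → |1.291 − 1.250| = 0.041
II: 2664/1929 ≈ 1.381 → |1.381 − 1.250| = 0.131
III: 2029/1754 ≈ 1.157 → |1.157 − 1.250| = 0.093
IV: 2387/1921 ≈ 1.243 → |1.243 − 1.250| = 0.007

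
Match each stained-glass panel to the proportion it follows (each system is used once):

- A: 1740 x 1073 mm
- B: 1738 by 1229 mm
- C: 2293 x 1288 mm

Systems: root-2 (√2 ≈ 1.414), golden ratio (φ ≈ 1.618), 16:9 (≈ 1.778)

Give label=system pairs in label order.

A = 1740/1073 ≈ 1.622 → golden ratio (1.618)
B = 1738/1229 ≈ 1.414 → root-2 (1.414)
C = 2293/1288 ≈ 1.780 → 16:9 (1.778)

A=golden ratio, B=root-2, C=16:9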